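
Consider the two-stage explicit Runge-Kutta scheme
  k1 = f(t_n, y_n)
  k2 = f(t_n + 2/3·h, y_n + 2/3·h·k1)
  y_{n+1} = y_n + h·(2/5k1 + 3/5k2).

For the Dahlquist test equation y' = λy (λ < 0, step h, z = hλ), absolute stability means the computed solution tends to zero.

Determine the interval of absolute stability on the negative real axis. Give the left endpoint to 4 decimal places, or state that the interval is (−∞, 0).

z∈(-2.5000,0).

On y'=λy, z=hλ:
  k1=λy_n ⇒ h·k1=z·y_n;  k2=λ(1+2/3z)y_n ⇒ h·k2=z(1+2/3z)y_n
  y_{n+1}/y_n = 1 + 2/5z + 3/5z(1+2/3z) = 1 + z + 2/5z²
  Hence R(z) = 1 + z + 2/5z².

Need |R(x)|<1, x<0.
x=-0.45: |R|=0.6310
R=1: x+2/5x²=0 ⇒ x=−5/2=-2.5000; min R=1−1/(4·2/5)=0.3750>−1
Confirm numerically:
  x=-1.691: |R|=0.45279 <1
  x=-1.669: |R|=0.44522 <1
  x=-1.310: |R|=0.37644 <1
  x=-3.035: |R|=1.64949 >1
  x=-2.532: |R|=1.03241 >1
Stable set (-2.5000, 0).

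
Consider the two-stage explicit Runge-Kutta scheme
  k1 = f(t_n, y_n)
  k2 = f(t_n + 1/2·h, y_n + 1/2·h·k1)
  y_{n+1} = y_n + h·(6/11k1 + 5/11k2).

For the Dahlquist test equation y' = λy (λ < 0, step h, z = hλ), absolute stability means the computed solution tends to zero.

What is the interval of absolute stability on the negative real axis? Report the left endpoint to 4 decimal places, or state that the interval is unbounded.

On y'=λy, z=hλ:
  k1=λy_n ⇒ h·k1=z·y_n;  k2=λ(1+1/2z)y_n ⇒ h·k2=z(1+1/2z)y_n
  y_{n+1}/y_n = 1 + 6/11z + 5/11z(1+1/2z) = 1 + z + 5/22z²
  Hence R(z) = 1 + z + 5/22z².

Boundary: |R(x)|=1, x<0.
x=-0.89: |R|=0.2900
R=1: x+5/22x²=0 ⇒ x=−22/5=-4.4000; min R=1−1/(4·5/22)=-0.1000>−1
Confirm numerically:
  x=-4.282: |R|=0.88516 <1
  x=-3.926: |R|=0.57706 <1
  x=-3.501: |R|=0.28468 <1
  x=-2.300: |R|=0.09773 <1
  x=-4.909: |R|=1.56788 >1
  x=-4.892: |R|=1.54701 >1
  x=-4.564: |R|=1.17011 >1
Interval (-4.4000, 0).

z∈(-4.4000,0).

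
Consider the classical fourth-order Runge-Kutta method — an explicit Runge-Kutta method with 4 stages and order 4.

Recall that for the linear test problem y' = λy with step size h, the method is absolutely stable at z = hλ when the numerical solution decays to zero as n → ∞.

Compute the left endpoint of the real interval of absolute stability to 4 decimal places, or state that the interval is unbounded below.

left endpoint -2.7853.

With y'=λy (z=hλ):
  order 4, 4-stage ⇒ R(z)=1+z+z^2/2+z^3/6+z^4/24
  (e.g. R(-0.43)=0.65062, |R|=0.65062)

Find x<0 with |R(x)|<1.
x=-0.43: |R|=0.6506
|R(-3.1)|=1.5878 |R(-2.97)|=1.3161 |R(-2.44)|=0.5926
Bisect:
  x_lo=-3.3367 |R|=2.2034  x_hi=-0.1599 |R|=0.8522
  mid=-1.74833 |R|=0.27862 →hi
  mid=-2.54253 |R|=0.69157 →hi
  mid=-2.93963 |R|=1.25873 →lo
  mid=-2.74108 |R|=0.93536 →hi
  mid=-2.84035 |R|=1.08623 →lo
  mid=-2.79071 |R|=1.00820 →lo
  mid=-2.76590 |R|=0.97114 →hi
  mid=-2.77830 |R|=0.98951 →hi
  mid=-2.78451 |R|=0.99882 →hi
  mid=-2.78761 |R|=1.00350 →lo
  ...
  [-2.78548,-2.78528] ⇒ x*=-2.7853
Stable set (-2.7853, 0).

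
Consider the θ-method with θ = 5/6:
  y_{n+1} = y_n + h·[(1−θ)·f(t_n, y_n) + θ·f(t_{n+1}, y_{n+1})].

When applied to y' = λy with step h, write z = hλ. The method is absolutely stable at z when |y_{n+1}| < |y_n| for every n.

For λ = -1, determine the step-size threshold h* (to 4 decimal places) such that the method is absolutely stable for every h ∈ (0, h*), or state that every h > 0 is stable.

unbounded; (−∞, 0). Any h>0 works for λ=-1.

With y'=λy (z=hλ):
  y_{n+1} = y_n + z·[1/6·y_n + 5/6·y_{n+1}] ⇒ (1 − 5/6z)y_{n+1} = (1 + 1/6z)y_n
  so R(z) = (1 + 1/6z)/(1 − 5/6z).

Boundary: |R(x)|=1, x<0.
x=-0.45: |R|=0.6727
x=-2: |R|=0.2500
x=-10: |R|=0.0714
x=-100: |R|=0.1858
θ=5/6≥1/2 ⇒ |1+1/6x|<|1−5/6x| ∀x<0 ⇒ stable on all of ℝ⁻.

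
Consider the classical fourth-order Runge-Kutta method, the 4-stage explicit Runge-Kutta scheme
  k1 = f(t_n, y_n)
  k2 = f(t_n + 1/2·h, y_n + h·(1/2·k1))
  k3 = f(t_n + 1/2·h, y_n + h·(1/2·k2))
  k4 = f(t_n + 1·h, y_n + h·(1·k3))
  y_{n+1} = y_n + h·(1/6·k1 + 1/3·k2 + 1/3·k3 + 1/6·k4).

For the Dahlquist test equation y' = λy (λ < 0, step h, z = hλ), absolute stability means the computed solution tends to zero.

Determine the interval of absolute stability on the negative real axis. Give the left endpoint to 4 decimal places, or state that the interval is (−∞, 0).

On y'=λy, z=hλ:
  order 4, 4-stage ⇒ R(z)=1+z+z^2/2+z^3/6+z^4/24
  (e.g. R(-1.37)=0.28667, |R|=0.28667)

Find x<0 with |R(x)|<1.
x=-1.37: |R|=0.2867
|R(-1.82)|=0.2886 |R(-1.58)|=0.2705 |R(-0.82)|=0.4431
Bisect:
  x_lo=-3.4692 |R|=2.6250  x_hi=-0.3177 |R|=0.7278
  mid=-1.89346 |R|=0.30330 →hi
  mid=-2.68132 |R|=0.85423 →hi
  mid=-3.07525 |R|=1.53273 →lo
  mid=-2.87829 |R|=1.14950 →lo
  mid=-2.77981 |R|=0.99176 →hi
  mid=-2.82905 |R|=1.06800 →lo
  mid=-2.80443 |R|=1.02923 →lo
  ...
  [-2.78538,-2.78519] ⇒ x*=-2.7853
Interval (-2.7853, 0).

(-2.7853, 0).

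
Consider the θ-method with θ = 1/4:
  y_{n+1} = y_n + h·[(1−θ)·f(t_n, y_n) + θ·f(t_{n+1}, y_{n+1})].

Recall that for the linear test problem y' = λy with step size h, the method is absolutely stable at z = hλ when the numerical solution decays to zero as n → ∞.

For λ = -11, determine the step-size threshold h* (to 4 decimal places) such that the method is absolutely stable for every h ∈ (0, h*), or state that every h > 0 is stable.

Test eqn y'=λy, z=hλ:
  y_{n+1} = y_n + z·[3/4·y_n + 1/4·y_{n+1}] ⇒ (1 − 1/4z)y_{n+1} = (1 + 3/4z)y_n
  R(z) = (1 + 3/4z)/(1 − 1/4z).

Find x<0 with |R(x)|<1.
x=-1.08: |R|=0.1496
R=−1: 1+3/4x = −1+1/4x ⇒ -1/2x=2 ⇒ x=2/(-1/2)=-4.0000
Confirm numerically:
  x=-3.946: |R|=0.98641 <1
  x=-3.556: |R|=0.88248 <1
  x=-2.750: |R|=0.62963 <1
  x=-2.414: |R|=0.50546 <1
  x=-4.533: |R|=1.12493 >1
  x=-4.334: |R|=1.08015 >1
  x=-4.285: |R|=1.06880 >1
Interval (-4.0000, 0).

(-4.0000,0); λ=-11 ⇒ h* = (4)/11 = 0.3636.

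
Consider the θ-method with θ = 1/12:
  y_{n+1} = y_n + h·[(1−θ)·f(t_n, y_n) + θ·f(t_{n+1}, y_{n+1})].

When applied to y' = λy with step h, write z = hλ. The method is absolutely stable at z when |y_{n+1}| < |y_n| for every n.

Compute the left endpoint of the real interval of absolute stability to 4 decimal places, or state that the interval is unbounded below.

left endpoint -2.4000.

Set f=λy, z=hλ:
  y_{n+1} = y_n + z·[11/12·y_n + 1/12·y_{n+1}] ⇒ (1 − 1/12z)y_{n+1} = (1 + 11/12z)y_n
  Hence R(z) = (1 + 11/12z)/(1 − 1/12z).

Boundary: |R(x)|=1, x<0.
x=-0.97: |R|=0.1025
R=−1: 1+11/12x = −1+1/12x ⇒ -5/6x=2 ⇒ x=2/(-5/6)=-2.4000
Confirm numerically:
  x=-2.134: |R|=0.81180 <1
  x=-2.025: |R|=0.73262 <1
  x=-1.025: |R|=0.05566 <1
  x=-2.574: |R|=1.11939 >1
  x=-2.543: |R|=1.09833 >1
  x=-2.470: |R|=1.04838 >1
Interval (-2.4000, 0).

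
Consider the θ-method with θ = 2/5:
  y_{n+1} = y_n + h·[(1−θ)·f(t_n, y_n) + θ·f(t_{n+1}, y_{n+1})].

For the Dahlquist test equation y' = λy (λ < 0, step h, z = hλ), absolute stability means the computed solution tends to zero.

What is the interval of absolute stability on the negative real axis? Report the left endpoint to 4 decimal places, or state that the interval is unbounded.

Test eqn y'=λy, z=hλ:
  y_{n+1} = y_n + z·[3/5·y_n + 2/5·y_{n+1}] ⇒ (1 − 2/5z)y_{n+1} = (1 + 3/5z)y_n
  so R(z) = (1 + 3/5z)/(1 − 2/5z).

Solve |R(x)|<1 on ℝ⁻.
x=-0.83: |R|=0.3769
R=−1: 1+3/5x = −1+2/5x ⇒ -1/5x=2 ⇒ x=2/(-1/5)=-10.0000
Confirm numerically:
  x=-7.796: |R|=0.89297 <1
  x=-6.873: |R|=0.83319 <1
  x=-6.615: |R|=0.81432 <1
  x=-4.844: |R|=0.64897 <1
  x=-10.219: |R|=1.00861 >1
  x=-10.062: |R|=1.00247 >1
Stable set (-10.0000, 0).

z∈(-10.0000,0).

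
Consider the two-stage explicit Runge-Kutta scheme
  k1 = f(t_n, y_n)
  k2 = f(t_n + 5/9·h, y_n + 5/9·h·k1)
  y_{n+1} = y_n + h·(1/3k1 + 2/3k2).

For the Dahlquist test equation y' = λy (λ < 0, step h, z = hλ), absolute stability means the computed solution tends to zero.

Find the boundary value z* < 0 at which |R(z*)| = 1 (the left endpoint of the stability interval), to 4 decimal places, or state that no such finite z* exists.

z* = -2.7000.

Set f=λy, z=hλ:
  k1=λy_n ⇒ h·k1=z·y_n;  k2=λ(1+5/9z)y_n ⇒ h·k2=z(1+5/9z)y_n
  y_{n+1}/y_n = 1 + 1/3z + 2/3z(1+5/9z) = 1 + z + 10/27z²
  R(z) = 1 + z + 10/27z².

Solve |R(x)|<1 on ℝ⁻.
x=-1.55: |R|=0.3398
R=1: x+10/27x²=0 ⇒ x=−27/10=-2.7000; min R=1−1/(4·10/27)=0.3250>−1
Confirm numerically:
  x=-2.473: |R|=0.79208 <1
  x=-2.039: |R|=0.50082 <1
  x=-1.607: |R|=0.34946 <1
  x=-3.189: |R|=1.57756 >1
  x=-3.053: |R|=1.39915 >1
  x=-2.941: |R|=1.26251 >1
So |R|<1 on (-2.7000, 0).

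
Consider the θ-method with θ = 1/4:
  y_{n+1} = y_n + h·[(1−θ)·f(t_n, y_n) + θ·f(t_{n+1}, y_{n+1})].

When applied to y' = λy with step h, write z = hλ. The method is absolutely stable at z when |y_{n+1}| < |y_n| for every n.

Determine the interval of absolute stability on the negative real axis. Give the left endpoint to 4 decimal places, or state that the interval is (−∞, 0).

(-4.0000, 0).

On y'=λy, z=hλ:
  y_{n+1} = y_n + z·[3/4·y_n + 1/4·y_{n+1}] ⇒ (1 − 1/4z)y_{n+1} = (1 + 3/4z)y_n
  so R(z) = (1 + 3/4z)/(1 − 1/4z).

Find x<0 with |R(x)|<1.
x=-0.66: |R|=0.4335
R=−1: 1+3/4x = −1+1/4x ⇒ -1/2x=2 ⇒ x=2/(-1/2)=-4.0000
Confirm numerically:
  x=-3.867: |R|=0.96619 <1
  x=-2.631: |R|=0.58709 <1
  x=-2.230: |R|=0.43178 <1
  x=-1.771: |R|=0.22752 <1
  x=-4.294: |R|=1.07089 >1
  x=-4.180: |R|=1.04401 >1
  x=-4.151: |R|=1.03705 >1
So |R|<1 on (-4.0000, 0).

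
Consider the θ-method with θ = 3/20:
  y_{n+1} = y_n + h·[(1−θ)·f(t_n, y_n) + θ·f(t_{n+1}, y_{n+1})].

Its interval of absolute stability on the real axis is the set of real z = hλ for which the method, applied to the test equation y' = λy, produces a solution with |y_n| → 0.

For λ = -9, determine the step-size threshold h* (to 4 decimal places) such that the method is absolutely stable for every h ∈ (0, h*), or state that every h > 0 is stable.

(-2.8571,0); λ=-9 ⇒ h* = (20/7)/9 = 0.3175.

On y'=λy, z=hλ:
  y_{n+1} = y_n + z·[17/20·y_n + 3/20·y_{n+1}] ⇒ (1 − 3/20z)y_{n+1} = (1 + 17/20z)y_n
  Hence R(z) = (1 + 17/20z)/(1 − 3/20z).

Need |R(x)|<1, x<0.
x=-1.42: |R|=0.1707
R=−1: 1+17/20x = −1+3/20x ⇒ -7/10x=2 ⇒ x=2/(-7/10)=-2.8571
Confirm numerically:
  x=-2.575: |R|=0.85753 <1
  x=-1.916: |R|=0.48827 <1
  x=-1.698: |R|=0.35331 <1
  x=-3.384: |R|=1.24463 >1
  x=-2.926: |R|=1.03350 >1
So |R|<1 on (-2.8571, 0).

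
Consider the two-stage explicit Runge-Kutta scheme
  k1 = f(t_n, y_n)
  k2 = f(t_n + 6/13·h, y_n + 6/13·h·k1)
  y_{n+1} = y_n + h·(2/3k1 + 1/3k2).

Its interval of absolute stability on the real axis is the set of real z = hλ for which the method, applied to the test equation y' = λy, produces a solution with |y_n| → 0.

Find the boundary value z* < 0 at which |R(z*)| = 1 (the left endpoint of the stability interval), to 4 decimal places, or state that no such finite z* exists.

On y'=λy, z=hλ:
  k1=λy_n ⇒ h·k1=z·y_n;  k2=λ(1+6/13z)y_n ⇒ h·k2=z(1+6/13z)y_n
  y_{n+1}/y_n = 1 + 2/3z + 1/3z(1+6/13z) = 1 + z + 2/13z²
  ⇒ R(z) = 1 + z + 2/13z².

Boundary: |R(x)|=1, x<0.
x=-1.69: |R|=0.2506
R=1: x+2/13x²=0 ⇒ x=−13/2=-6.5000; min R=1−1/(4·2/13)=-0.6250>−1
Confirm numerically:
  x=-5.921: |R|=0.47258 <1
  x=-5.015: |R|=0.14573 <1
  x=-3.664: |R|=0.59863 <1
  x=-3.648: |R|=0.60063 <1
  x=-6.615: |R|=1.11703 >1
  x=-6.580: |R|=1.08098 >1
So |R|<1 on (-6.5000, 0).

left endpoint -6.5000.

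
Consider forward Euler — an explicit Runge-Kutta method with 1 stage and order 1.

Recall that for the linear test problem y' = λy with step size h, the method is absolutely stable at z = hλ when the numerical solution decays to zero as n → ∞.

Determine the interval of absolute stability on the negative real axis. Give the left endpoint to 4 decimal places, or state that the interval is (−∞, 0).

On y'=λy, z=hλ:
  order 1, 1-stage ⇒ R(z)=1+z
  (e.g. R(-0.58)=0.42000, |R|=0.42000)

Find x<0 with |R(x)|<1.
x=-0.58: |R|=0.4200
|R(-1.57)|=0.5700 |R(-1.37)|=0.3700 |R(-1.36)|=0.3600
Bisect:
  x_lo=-2.6893 |R|=1.6893  x_hi=-0.2203 |R|=0.7797
  mid=-1.45483 |R|=0.45483 →hi
  mid=-2.07209 |R|=1.07209 →lo
  mid=-1.76346 |R|=0.76346 →hi
  mid=-1.91777 |R|=0.91777 →hi
  mid=-1.99493 |R|=0.99493 →hi
  mid=-2.03351 |R|=1.03351 →lo
  mid=-2.01422 |R|=1.01422 →lo
  mid=-2.00458 |R|=1.00458 →lo
  mid=-1.99975 |R|=0.99975 →hi
  mid=-2.00217 |R|=1.00217 →lo
  ...
  [-2.00006,-1.99990] ⇒ x*=-2.0000
So |R|<1 on (-2.0000, 0).

(-2.0000, 0).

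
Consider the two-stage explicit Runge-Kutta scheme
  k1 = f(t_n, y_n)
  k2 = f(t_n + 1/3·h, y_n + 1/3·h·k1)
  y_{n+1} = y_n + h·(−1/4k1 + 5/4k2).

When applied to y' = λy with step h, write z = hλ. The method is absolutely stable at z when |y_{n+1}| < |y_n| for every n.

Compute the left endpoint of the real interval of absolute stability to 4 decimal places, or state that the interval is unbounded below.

z* = -2.4000.

Test eqn y'=λy, z=hλ:
  k1=λy_n ⇒ h·k1=z·y_n;  k2=λ(1+1/3z)y_n ⇒ h·k2=z(1+1/3z)y_n
  y_{n+1}/y_n = 1 − 1/4z + 5/4z(1+1/3z) = 1 + z + 5/12z²
  ⇒ R(z) = 1 + z + 5/12z².

Solve |R(x)|<1 on ℝ⁻.
x=-1.06: |R|=0.4082
R=1: x+5/12x²=0 ⇒ x=−12/5=-2.4000; min R=1−1/(4·5/12)=0.4000>−1
Confirm numerically:
  x=-2.162: |R|=0.78560 <1
  x=-1.760: |R|=0.53067 <1
  x=-1.531: |R|=0.44565 <1
  x=-1.159: |R|=0.40070 <1
  x=-2.850: |R|=1.53438 >1
  x=-2.722: |R|=1.36520 >1
  x=-2.630: |R|=1.25204 >1
Stable set (-2.4000, 0).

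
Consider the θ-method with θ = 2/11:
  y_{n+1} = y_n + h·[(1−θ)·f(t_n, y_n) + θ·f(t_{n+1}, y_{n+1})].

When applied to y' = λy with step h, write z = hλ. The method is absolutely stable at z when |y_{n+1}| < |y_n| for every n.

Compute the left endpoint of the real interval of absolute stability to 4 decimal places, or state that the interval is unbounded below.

z* = -3.1429.

Set f=λy, z=hλ:
  y_{n+1} = y_n + z·[9/11·y_n + 2/11·y_{n+1}] ⇒ (1 − 2/11z)y_{n+1} = (1 + 9/11z)y_n
  R(z) = (1 + 9/11z)/(1 − 2/11z).

Find x<0 with |R(x)|<1.
x=-1.1: |R|=0.0833
R=−1: 1+9/11x = −1+2/11x ⇒ -7/11x=2 ⇒ x=2/(-7/11)=-3.1429
Confirm numerically:
  x=-2.877: |R|=0.88892 <1
  x=-2.080: |R|=0.50923 <1
  x=-2.032: |R|=0.48380 <1
  x=-1.369: |R|=0.09616 <1
  x=-3.555: |R|=1.15930 >1
  x=-3.202: |R|=1.02379 >1
So |R|<1 on (-3.1429, 0).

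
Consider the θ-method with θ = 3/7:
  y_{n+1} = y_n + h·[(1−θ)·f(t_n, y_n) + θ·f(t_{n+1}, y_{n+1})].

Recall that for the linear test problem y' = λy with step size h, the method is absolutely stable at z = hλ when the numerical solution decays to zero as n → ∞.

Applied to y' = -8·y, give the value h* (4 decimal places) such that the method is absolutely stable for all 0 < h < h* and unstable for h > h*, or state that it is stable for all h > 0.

On y'=λy, z=hλ:
  y_{n+1} = y_n + z·[4/7·y_n + 3/7·y_{n+1}] ⇒ (1 − 3/7z)y_{n+1} = (1 + 4/7z)y_n
  ⇒ R(z) = (1 + 4/7z)/(1 − 3/7z).

Need |R(x)|<1, x<0.
x=-1: |R|=0.3000
R=−1: 1+4/7x = −1+3/7x ⇒ -1/7x=2 ⇒ x=2/(-1/7)=-14.0000
Confirm numerically:
  x=-9.989: |R|=0.89150 <1
  x=-8.337: |R|=0.82309 <1
  x=-8.068: |R|=0.80990 <1
  x=-14.307: |R|=1.00615 >1
  x=-14.199: |R|=1.00401 >1
  x=-14.090: |R|=1.00183 >1
Stable set (-14.0000, 0).

(-14.0000,0); λ=-8 ⇒ h* = (14)/8 = 1.7500.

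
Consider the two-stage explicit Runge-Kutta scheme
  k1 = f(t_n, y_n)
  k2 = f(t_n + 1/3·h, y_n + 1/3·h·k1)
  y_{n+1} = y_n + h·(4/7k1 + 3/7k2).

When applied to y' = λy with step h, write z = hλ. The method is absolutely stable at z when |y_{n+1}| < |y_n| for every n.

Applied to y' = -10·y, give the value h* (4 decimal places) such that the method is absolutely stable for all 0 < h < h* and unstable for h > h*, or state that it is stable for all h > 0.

Test eqn y'=λy, z=hλ:
  k1=λy_n ⇒ h·k1=z·y_n;  k2=λ(1+1/3z)y_n ⇒ h·k2=z(1+1/3z)y_n
  y_{n+1}/y_n = 1 + 4/7z + 3/7z(1+1/3z) = 1 + z + 1/7z²
  R(z) = 1 + z + 1/7z².

Need |R(x)|<1, x<0.
x=-0.44: |R|=0.5877
R=1: x+1/7x²=0 ⇒ x=−7=-7.0000; min R=1−1/(4·1/7)=-0.7500>−1
Confirm numerically:
  x=-6.933: |R|=0.93364 <1
  x=-6.117: |R|=0.22838 <1
  x=-4.062: |R|=0.70488 <1
  x=-3.057: |R|=0.72196 <1
  x=-7.351: |R|=1.36860 >1
  x=-7.180: |R|=1.18463 >1
  x=-7.025: |R|=1.02509 >1
Stable set (-7.0000, 0).

(-7.0000,0); λ=-10 ⇒ h* = (7)/10 = 0.7000.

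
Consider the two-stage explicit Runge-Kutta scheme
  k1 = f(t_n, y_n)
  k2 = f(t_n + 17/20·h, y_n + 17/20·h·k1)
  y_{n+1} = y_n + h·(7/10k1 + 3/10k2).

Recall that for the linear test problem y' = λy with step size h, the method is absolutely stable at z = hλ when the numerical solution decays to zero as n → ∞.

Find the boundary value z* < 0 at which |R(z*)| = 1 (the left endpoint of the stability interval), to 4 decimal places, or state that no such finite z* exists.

On y'=λy, z=hλ:
  k1=λy_n ⇒ h·k1=z·y_n;  k2=λ(1+17/20z)y_n ⇒ h·k2=z(1+17/20z)y_n
  y_{n+1}/y_n = 1 + 7/10z + 3/10z(1+17/20z) = 1 + z + 51/200z²
  Hence R(z) = 1 + z + 51/200z².

Need |R(x)|<1, x<0.
x=-1.16: |R|=0.1831
R=1: x+51/200x²=0 ⇒ x=−200/51=-3.9216; min R=1−1/(4·51/200)=0.0196>−1
Confirm numerically:
  x=-3.848: |R|=0.92781 <1
  x=-3.415: |R|=0.55887 <1
  x=-2.376: |R|=0.06357 <1
  x=-2.001: |R|=0.02002 <1
  x=-4.260: |R|=1.36764 >1
  x=-4.115: |R|=1.20297 >1
Stable set (-3.9216, 0).

z* = -3.9216.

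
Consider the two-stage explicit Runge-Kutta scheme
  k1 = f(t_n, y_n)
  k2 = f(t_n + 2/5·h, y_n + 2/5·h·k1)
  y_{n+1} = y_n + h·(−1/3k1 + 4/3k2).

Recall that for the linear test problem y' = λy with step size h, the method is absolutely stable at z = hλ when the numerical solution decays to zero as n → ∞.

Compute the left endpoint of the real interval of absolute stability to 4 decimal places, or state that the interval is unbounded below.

With y'=λy (z=hλ):
  k1=λy_n ⇒ h·k1=z·y_n;  k2=λ(1+2/5z)y_n ⇒ h·k2=z(1+2/5z)y_n
  y_{n+1}/y_n = 1 − 1/3z + 4/3z(1+2/5z) = 1 + z + 8/15z²
  ⇒ R(z) = 1 + z + 8/15z².

Find x<0 with |R(x)|<1.
x=-1.52: |R|=0.7122
R=1: x+8/15x²=0 ⇒ x=−15/8=-1.8750; min R=1−1/(4·8/15)=0.5312>−1
Confirm numerically:
  x=-1.707: |R|=0.84705 <1
  x=-1.601: |R|=0.76604 <1
  x=-1.185: |R|=0.56392 <1
  x=-1.124: |R|=0.54980 <1
  x=-2.180: |R|=1.35461 >1
  x=-2.139: |R|=1.30117 >1
  x=-2.006: |R|=1.14015 >1
So |R|<1 on (-1.8750, 0).

z* = -1.8750.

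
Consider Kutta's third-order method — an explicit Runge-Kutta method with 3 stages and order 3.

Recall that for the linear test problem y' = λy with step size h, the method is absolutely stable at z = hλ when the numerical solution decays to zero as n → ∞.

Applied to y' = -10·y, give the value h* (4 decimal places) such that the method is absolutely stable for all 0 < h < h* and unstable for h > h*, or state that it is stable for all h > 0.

(-2.5127,0); λ=-10 ⇒ h* = 0.2513.

On y'=λy, z=hλ:
  order 3, 3-stage ⇒ R(z)=1+z+z^2/2+z^3/6
  (e.g. R(-1.71)=-0.08132, |R|=0.08132)

Solve |R(x)|<1 on ℝ⁻.
x=-1.71: |R|=0.0813
|R(-2.64)|=1.2218 |R(-2.27)|=0.6431 |R(-1.17)|=0.2475
Bisect:
  x_lo=-3.1139 |R|=2.2981  x_hi=-0.1642 |R|=0.8485
  mid=-1.63907 |R|=0.02970 →hi
  mid=-2.37650 |R|=0.78961 →hi
  mid=-2.74522 |R|=1.42520 →lo
  mid=-2.56086 |R|=1.08088 →lo
  mid=-2.46868 |R|=0.92900 →hi
  mid=-2.51477 |R|=1.00333 →lo
  mid=-2.49172 |R|=0.96577 →hi
  mid=-2.50325 |R|=0.98445 →hi
  mid=-2.50901 |R|=0.99387 →hi
  mid=-2.51189 |R|=0.99859 →hi
  ...
  [-2.51279,-2.51261] ⇒ x*=-2.5127
Stable set (-2.5127, 0).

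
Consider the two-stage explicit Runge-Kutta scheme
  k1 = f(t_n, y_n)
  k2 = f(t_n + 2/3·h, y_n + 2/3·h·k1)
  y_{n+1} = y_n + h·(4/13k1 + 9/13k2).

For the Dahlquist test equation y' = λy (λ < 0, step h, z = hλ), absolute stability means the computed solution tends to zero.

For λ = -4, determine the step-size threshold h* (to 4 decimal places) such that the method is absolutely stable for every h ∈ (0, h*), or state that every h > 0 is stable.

Set f=λy, z=hλ:
  k1=λy_n ⇒ h·k1=z·y_n;  k2=λ(1+2/3z)y_n ⇒ h·k2=z(1+2/3z)y_n
  y_{n+1}/y_n = 1 + 4/13z + 9/13z(1+2/3z) = 1 + z + 6/13z²
  Hence R(z) = 1 + z + 6/13z².

Solve |R(x)|<1 on ℝ⁻.
x=-1.09: |R|=0.4584
R=1: x+6/13x²=0 ⇒ x=−13/6=-2.1667; min R=1−1/(4·6/13)=0.4583>−1
Confirm numerically:
  x=-1.965: |R|=0.81710 <1
  x=-1.894: |R|=0.76165 <1
  x=-1.387: |R|=0.50089 <1
  x=-1.059: |R|=0.45861 <1
  x=-2.579: |R|=1.49080 >1
  x=-2.507: |R|=1.39379 >1
So |R|<1 on (-2.1667, 0).

(-2.1667,0); λ=-4 ⇒ h* = (13/6)/4 = 0.5417.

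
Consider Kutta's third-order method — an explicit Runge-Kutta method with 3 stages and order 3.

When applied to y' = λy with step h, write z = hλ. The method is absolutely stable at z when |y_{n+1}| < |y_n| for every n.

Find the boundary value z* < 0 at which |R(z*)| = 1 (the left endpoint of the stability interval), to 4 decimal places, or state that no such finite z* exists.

left endpoint -2.5127.

Set f=λy, z=hλ:
  order 3, 3-stage ⇒ R(z)=1+z+z^2/2+z^3/6
  (e.g. R(-1.09)=0.28821, |R|=0.28821)

Need |R(x)|<1, x<0.
x=-1.09: |R|=0.2882
|R(-2.78)|=1.4966 |R(-2.58)|=1.1141 |R(-1.02)|=0.3233
Bisect:
  x_lo=-3.0386 |R|=2.0979  x_hi=-0.1622 |R|=0.8502
  mid=-1.60040 |R|=0.00294 →hi
  mid=-2.31948 |R|=0.70928 →hi
  mid=-2.67901 |R|=1.29506 →lo
  mid=-2.49924 |R|=0.97794 →hi
  mid=-2.58913 |R|=1.13008 →lo
  mid=-2.54419 |R|=1.05245 →lo
  mid=-2.52172 |R|=1.01481 →lo
  mid=-2.51048 |R|=0.99628 →hi
  mid=-2.51610 |R|=1.00552 →lo
  mid=-2.51329 |R|=1.00089 →lo
  ...
  [-2.51276,-2.51259] ⇒ x*=-2.5127
Interval (-2.5127, 0).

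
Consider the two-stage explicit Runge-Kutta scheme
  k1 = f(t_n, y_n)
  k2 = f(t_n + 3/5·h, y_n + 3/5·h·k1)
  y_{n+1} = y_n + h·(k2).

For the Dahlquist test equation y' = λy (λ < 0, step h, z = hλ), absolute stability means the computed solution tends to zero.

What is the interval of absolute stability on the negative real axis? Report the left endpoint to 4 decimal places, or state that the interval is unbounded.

With y'=λy (z=hλ):
  k1=λy_n ⇒ h·k1=z·y_n;  k2=λ(1+3/5z)y_n ⇒ h·k2=z(1+3/5z)y_n
  y_{n+1}/y_n = 1 + z(1+3/5z) = 1 + z + 3/5z²
  R(z) = 1 + z + 3/5z².

Boundary: |R(x)|=1, x<0.
x=-0.6: |R|=0.6160
R=1: x+3/5x²=0 ⇒ x=−5/3=-1.6667; min R=1−1/(4·3/5)=0.5833>−1
Confirm numerically:
  x=-1.093: |R|=0.62379 <1
  x=-1.074: |R|=0.61809 <1
  x=-0.898: |R|=0.58584 <1
  x=-2.239: |R|=1.76887 >1
  x=-2.107: |R|=1.55667 >1
  x=-1.966: |R|=1.35309 >1
So |R|<1 on (-1.6667, 0).

z∈(-1.6667,0).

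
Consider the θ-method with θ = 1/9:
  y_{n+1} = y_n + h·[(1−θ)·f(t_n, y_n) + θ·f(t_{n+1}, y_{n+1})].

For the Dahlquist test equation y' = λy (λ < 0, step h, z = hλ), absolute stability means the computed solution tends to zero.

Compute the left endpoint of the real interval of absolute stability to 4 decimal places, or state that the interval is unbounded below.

left endpoint -2.5714.

Set f=λy, z=hλ:
  y_{n+1} = y_n + z·[8/9·y_n + 1/9·y_{n+1}] ⇒ (1 − 1/9z)y_{n+1} = (1 + 8/9z)y_n
  so R(z) = (1 + 8/9z)/(1 − 1/9z).

Boundary: |R(x)|=1, x<0.
x=-1.23: |R|=0.0821
R=−1: 1+8/9x = −1+1/9x ⇒ -7/9x=2 ⇒ x=2/(-7/9)=-2.5714
Confirm numerically:
  x=-2.044: |R|=0.66570 <1
  x=-1.809: |R|=0.50624 <1
  x=-1.560: |R|=0.32955 <1
  x=-1.139: |R|=0.01105 <1
  x=-3.012: |R|=1.25674 >1
  x=-2.666: |R|=1.05675 >1
So |R|<1 on (-2.5714, 0).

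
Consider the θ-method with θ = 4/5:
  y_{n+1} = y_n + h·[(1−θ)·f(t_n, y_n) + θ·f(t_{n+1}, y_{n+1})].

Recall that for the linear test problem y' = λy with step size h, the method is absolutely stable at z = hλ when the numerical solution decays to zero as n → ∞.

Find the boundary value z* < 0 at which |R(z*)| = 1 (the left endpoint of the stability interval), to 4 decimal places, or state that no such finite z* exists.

interval (−∞, 0).

With y'=λy (z=hλ):
  y_{n+1} = y_n + z·[1/5·y_n + 4/5·y_{n+1}] ⇒ (1 − 4/5z)y_{n+1} = (1 + 1/5z)y_n
  R(z) = (1 + 1/5z)/(1 − 4/5z).

Solve |R(x)|<1 on ℝ⁻.
x=-0.66: |R|=0.5681
x=-2: |R|=0.2308
x=-10: |R|=0.1111
x=-100: |R|=0.2346
θ=4/5≥1/2 ⇒ |1+1/5x|<|1−4/5x| ∀x<0 ⇒ interval (−∞,0).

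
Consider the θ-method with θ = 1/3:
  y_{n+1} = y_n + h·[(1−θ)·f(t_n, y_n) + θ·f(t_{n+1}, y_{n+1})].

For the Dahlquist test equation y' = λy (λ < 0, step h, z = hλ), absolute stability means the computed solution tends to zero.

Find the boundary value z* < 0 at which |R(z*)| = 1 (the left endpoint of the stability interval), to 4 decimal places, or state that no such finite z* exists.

Test eqn y'=λy, z=hλ:
  y_{n+1} = y_n + z·[2/3·y_n + 1/3·y_{n+1}] ⇒ (1 − 1/3z)y_{n+1} = (1 + 2/3z)y_n
  ⇒ R(z) = (1 + 2/3z)/(1 − 1/3z).

Boundary: |R(x)|=1, x<0.
x=-1.09: |R|=0.2005
R=−1: 1+2/3x = −1+1/3x ⇒ -1/3x=2 ⇒ x=2/(-1/3)=-6.0000
Confirm numerically:
  x=-4.512: |R|=0.80192 <1
  x=-4.425: |R|=0.78788 <1
  x=-3.561: |R|=0.62826 <1
  x=-6.454: |R|=1.04802 >1
  x=-6.342: |R|=1.03661 >1
  x=-6.251: |R|=1.02713 >1
Stable set (-6.0000, 0).

left endpoint -6.0000.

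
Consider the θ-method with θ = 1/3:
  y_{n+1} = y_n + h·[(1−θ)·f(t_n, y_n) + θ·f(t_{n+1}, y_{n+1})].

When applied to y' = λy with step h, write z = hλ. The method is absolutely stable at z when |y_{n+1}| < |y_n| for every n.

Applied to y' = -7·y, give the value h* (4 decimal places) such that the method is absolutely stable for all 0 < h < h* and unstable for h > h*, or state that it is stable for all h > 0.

(-6.0000,0); λ=-7 ⇒ h* = (6)/7 = 0.8571.

Test eqn y'=λy, z=hλ:
  y_{n+1} = y_n + z·[2/3·y_n + 1/3·y_{n+1}] ⇒ (1 − 1/3z)y_{n+1} = (1 + 2/3z)y_n
  so R(z) = (1 + 2/3z)/(1 − 1/3z).

Find x<0 with |R(x)|<1.
x=-0.82: |R|=0.3560
R=−1: 1+2/3x = −1+1/3x ⇒ -1/3x=2 ⇒ x=2/(-1/3)=-6.0000
Confirm numerically:
  x=-5.946: |R|=0.99396 <1
  x=-4.648: |R|=0.82322 <1
  x=-3.335: |R|=0.57932 <1
  x=-6.374: |R|=1.03990 >1
  x=-6.143: |R|=1.01564 >1
So |R|<1 on (-6.0000, 0).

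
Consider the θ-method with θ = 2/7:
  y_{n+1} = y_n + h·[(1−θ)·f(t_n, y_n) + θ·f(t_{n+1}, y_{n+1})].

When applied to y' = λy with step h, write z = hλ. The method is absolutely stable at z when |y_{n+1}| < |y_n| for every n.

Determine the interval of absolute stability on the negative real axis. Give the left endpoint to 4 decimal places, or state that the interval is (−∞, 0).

On y'=λy, z=hλ:
  y_{n+1} = y_n + z·[5/7·y_n + 2/7·y_{n+1}] ⇒ (1 − 2/7z)y_{n+1} = (1 + 5/7z)y_n
  ⇒ R(z) = (1 + 5/7z)/(1 − 2/7z).

Boundary: |R(x)|=1, x<0.
x=-0.66: |R|=0.4447
R=−1: 1+5/7x = −1+2/7x ⇒ -3/7x=2 ⇒ x=2/(-3/7)=-4.6667
Confirm numerically:
  x=-3.660: |R|=0.78911 <1
  x=-3.581: |R|=0.77002 <1
  x=-3.208: |R|=0.67382 <1
  x=-5.072: |R|=1.07093 >1
  x=-4.984: |R|=1.05611 >1
  x=-4.860: |R|=1.03469 >1
Stable set (-4.6667, 0).

(-4.6667, 0).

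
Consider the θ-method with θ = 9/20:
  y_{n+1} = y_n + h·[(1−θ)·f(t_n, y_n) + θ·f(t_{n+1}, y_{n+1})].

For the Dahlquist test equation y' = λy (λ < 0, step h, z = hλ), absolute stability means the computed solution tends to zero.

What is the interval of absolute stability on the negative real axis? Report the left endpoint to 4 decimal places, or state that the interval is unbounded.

(-20.0000, 0).

With y'=λy (z=hλ):
  y_{n+1} = y_n + z·[11/20·y_n + 9/20·y_{n+1}] ⇒ (1 − 9/20z)y_{n+1} = (1 + 11/20z)y_n
  ⇒ R(z) = (1 + 11/20z)/(1 − 9/20z).

Need |R(x)|<1, x<0.
x=-1: |R|=0.3103
R=−1: 1+11/20x = −1+9/20x ⇒ -1/10x=2 ⇒ x=2/(-1/10)=-20.0000
Confirm numerically:
  x=-18.546: |R|=0.98444 <1
  x=-17.384: |R|=0.97035 <1
  x=-12.824: |R|=0.89402 <1
  x=-20.561: |R|=1.00547 >1
  x=-20.530: |R|=1.00518 >1
Stable set (-20.0000, 0).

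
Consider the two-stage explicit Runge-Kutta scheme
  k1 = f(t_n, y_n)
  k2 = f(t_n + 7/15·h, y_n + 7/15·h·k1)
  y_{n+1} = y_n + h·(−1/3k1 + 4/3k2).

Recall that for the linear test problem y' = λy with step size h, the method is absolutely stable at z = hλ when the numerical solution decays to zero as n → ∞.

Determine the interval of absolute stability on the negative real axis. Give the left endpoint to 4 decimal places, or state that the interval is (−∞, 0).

Set f=λy, z=hλ:
  k1=λy_n ⇒ h·k1=z·y_n;  k2=λ(1+7/15z)y_n ⇒ h·k2=z(1+7/15z)y_n
  y_{n+1}/y_n = 1 − 1/3z + 4/3z(1+7/15z) = 1 + z + 28/45z²
  R(z) = 1 + z + 28/45z².

Solve |R(x)|<1 on ℝ⁻.
x=-1.1: |R|=0.6529
R=1: x+28/45x²=0 ⇒ x=−45/28=-1.6071; min R=1−1/(4·28/45)=0.5982>−1
Confirm numerically:
  x=-0.843: |R|=0.59918 <1
  x=-0.763: |R|=0.59924 <1
  x=-0.695: |R|=0.60555 <1
  x=-1.754: |R|=1.16028 >1
  x=-1.745: |R|=1.14968 >1
Stable set (-1.6071, 0).

(-1.6071, 0).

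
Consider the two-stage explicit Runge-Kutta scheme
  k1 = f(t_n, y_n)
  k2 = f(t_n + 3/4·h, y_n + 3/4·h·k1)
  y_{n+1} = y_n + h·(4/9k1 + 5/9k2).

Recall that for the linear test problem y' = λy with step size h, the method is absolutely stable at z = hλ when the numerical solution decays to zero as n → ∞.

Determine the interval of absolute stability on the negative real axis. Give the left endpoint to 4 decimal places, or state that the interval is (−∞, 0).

(-2.4000, 0).

On y'=λy, z=hλ:
  k1=λy_n ⇒ h·k1=z·y_n;  k2=λ(1+3/4z)y_n ⇒ h·k2=z(1+3/4z)y_n
  y_{n+1}/y_n = 1 + 4/9z + 5/9z(1+3/4z) = 1 + z + 5/12z²
  R(z) = 1 + z + 5/12z².

Solve |R(x)|<1 on ℝ⁻.
x=-0.81: |R|=0.4634
R=1: x+5/12x²=0 ⇒ x=−12/5=-2.4000; min R=1−1/(4·5/12)=0.4000>−1
Confirm numerically:
  x=-2.270: |R|=0.87704 <1
  x=-1.988: |R|=0.65873 <1
  x=-1.839: |R|=0.57013 <1
  x=-2.972: |R|=1.70833 >1
  x=-2.970: |R|=1.70538 >1
  x=-2.490: |R|=1.09338 >1
Stable set (-2.4000, 0).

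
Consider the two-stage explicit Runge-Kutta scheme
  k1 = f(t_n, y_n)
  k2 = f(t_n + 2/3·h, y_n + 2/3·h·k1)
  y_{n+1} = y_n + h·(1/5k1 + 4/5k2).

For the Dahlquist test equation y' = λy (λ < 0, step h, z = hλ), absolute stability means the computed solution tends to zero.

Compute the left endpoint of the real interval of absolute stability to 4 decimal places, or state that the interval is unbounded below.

z* = -1.8750.

On y'=λy, z=hλ:
  k1=λy_n ⇒ h·k1=z·y_n;  k2=λ(1+2/3z)y_n ⇒ h·k2=z(1+2/3z)y_n
  y_{n+1}/y_n = 1 + 1/5z + 4/5z(1+2/3z) = 1 + z + 8/15z²
  R(z) = 1 + z + 8/15z².

Need |R(x)|<1, x<0.
x=-1.1: |R|=0.5453
R=1: x+8/15x²=0 ⇒ x=−15/8=-1.8750; min R=1−1/(4·8/15)=0.5312>−1
Confirm numerically:
  x=-1.794: |R|=0.92250 <1
  x=-1.556: |R|=0.73527 <1
  x=-1.173: |R|=0.56083 <1
  x=-2.385: |R|=1.64872 >1
  x=-2.236: |R|=1.43050 >1
  x=-2.159: |R|=1.32702 >1
Stable set (-1.8750, 0).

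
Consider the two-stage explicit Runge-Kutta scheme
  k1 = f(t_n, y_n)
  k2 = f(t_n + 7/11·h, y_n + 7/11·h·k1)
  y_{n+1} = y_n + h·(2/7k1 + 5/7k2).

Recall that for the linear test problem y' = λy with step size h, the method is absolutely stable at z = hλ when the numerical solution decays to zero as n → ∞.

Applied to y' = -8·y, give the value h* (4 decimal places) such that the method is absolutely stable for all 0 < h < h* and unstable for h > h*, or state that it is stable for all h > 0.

(-2.2000,0); λ=-8 ⇒ h* = (11/5)/8 = 0.2750.

Test eqn y'=λy, z=hλ:
  k1=λy_n ⇒ h·k1=z·y_n;  k2=λ(1+7/11z)y_n ⇒ h·k2=z(1+7/11z)y_n
  y_{n+1}/y_n = 1 + 2/7z + 5/7z(1+7/11z) = 1 + z + 5/11z²
  ⇒ R(z) = 1 + z + 5/11z².

Solve |R(x)|<1 on ℝ⁻.
x=-1.79: |R|=0.6664
R=1: x+5/11x²=0 ⇒ x=−11/5=-2.2000; min R=1−1/(4·5/11)=0.4500>−1
Confirm numerically:
  x=-1.916: |R|=0.75266 <1
  x=-1.015: |R|=0.45328 <1
  x=-0.899: |R|=0.46836 <1
  x=-2.532: |R|=1.38210 >1
  x=-2.224: |R|=1.02426 >1
Stable set (-2.2000, 0).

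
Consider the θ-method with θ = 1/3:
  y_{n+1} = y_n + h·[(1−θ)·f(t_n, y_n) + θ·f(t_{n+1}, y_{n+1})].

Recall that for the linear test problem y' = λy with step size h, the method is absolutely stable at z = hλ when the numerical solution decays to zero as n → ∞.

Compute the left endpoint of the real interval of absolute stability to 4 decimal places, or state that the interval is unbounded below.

z* = -6.0000.

Set f=λy, z=hλ:
  y_{n+1} = y_n + z·[2/3·y_n + 1/3·y_{n+1}] ⇒ (1 − 1/3z)y_{n+1} = (1 + 2/3z)y_n
  so R(z) = (1 + 2/3z)/(1 − 1/3z).

Find x<0 with |R(x)|<1.
x=-0.76: |R|=0.3936
R=−1: 1+2/3x = −1+1/3x ⇒ -1/3x=2 ⇒ x=2/(-1/3)=-6.0000
Confirm numerically:
  x=-4.251: |R|=0.75879 <1
  x=-3.141: |R|=0.53444 <1
  x=-2.995: |R|=0.49875 <1
  x=-6.597: |R|=1.06221 >1
  x=-6.139: |R|=1.01521 >1
Interval (-6.0000, 0).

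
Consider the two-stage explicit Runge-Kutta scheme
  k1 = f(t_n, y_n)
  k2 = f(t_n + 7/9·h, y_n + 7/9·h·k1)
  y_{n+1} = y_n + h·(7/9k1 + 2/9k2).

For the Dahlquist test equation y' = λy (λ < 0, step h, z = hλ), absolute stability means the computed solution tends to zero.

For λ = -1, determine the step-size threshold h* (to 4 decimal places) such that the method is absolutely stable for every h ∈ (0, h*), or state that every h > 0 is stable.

On y'=λy, z=hλ:
  k1=λy_n ⇒ h·k1=z·y_n;  k2=λ(1+7/9z)y_n ⇒ h·k2=z(1+7/9z)y_n
  y_{n+1}/y_n = 1 + 7/9z + 2/9z(1+7/9z) = 1 + z + 14/81z²
  R(z) = 1 + z + 14/81z².

Boundary: |R(x)|=1, x<0.
x=-1.62: |R|=0.1664
R=1: x+14/81x²=0 ⇒ x=−81/14=-5.7857; min R=1−1/(4·14/81)=-0.4464>−1
Confirm numerically:
  x=-4.478: |R|=0.01214 <1
  x=-4.004: |R|=0.23303 <1
  x=-3.946: |R|=0.25473 <1
  x=-2.322: |R|=0.39010 <1
  x=-6.152: |R|=1.38947 >1
  x=-5.989: |R|=1.21043 >1
  x=-5.898: |R|=1.11446 >1
So |R|<1 on (-5.7857, 0).

(-5.7857,0); λ=-1 ⇒ h* = (81/14)/1 = 5.7857.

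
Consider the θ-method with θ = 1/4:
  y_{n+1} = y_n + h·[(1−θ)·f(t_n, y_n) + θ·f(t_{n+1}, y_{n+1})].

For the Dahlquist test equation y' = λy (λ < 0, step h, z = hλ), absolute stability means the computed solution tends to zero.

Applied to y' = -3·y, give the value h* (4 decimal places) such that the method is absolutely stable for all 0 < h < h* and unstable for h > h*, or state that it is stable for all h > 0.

Test eqn y'=λy, z=hλ:
  y_{n+1} = y_n + z·[3/4·y_n + 1/4·y_{n+1}] ⇒ (1 − 1/4z)y_{n+1} = (1 + 3/4z)y_n
  so R(z) = (1 + 3/4z)/(1 − 1/4z).

Need |R(x)|<1, x<0.
x=-0.72: |R|=0.3898
R=−1: 1+3/4x = −1+1/4x ⇒ -1/2x=2 ⇒ x=2/(-1/2)=-4.0000
Confirm numerically:
  x=-3.921: |R|=0.98005 <1
  x=-3.497: |R|=0.86581 <1
  x=-3.157: |R|=0.76443 <1
  x=-4.390: |R|=1.09297 >1
  x=-4.213: |R|=1.05187 >1
Stable set (-4.0000, 0).

(-4.0000,0); λ=-3 ⇒ h* = (4)/3 = 1.3333.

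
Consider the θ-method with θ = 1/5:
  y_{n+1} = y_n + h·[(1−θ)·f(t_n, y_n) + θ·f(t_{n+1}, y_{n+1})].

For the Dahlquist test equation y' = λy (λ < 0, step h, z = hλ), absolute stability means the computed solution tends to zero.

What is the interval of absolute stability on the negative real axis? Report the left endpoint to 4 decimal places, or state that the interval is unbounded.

With y'=λy (z=hλ):
  y_{n+1} = y_n + z·[4/5·y_n + 1/5·y_{n+1}] ⇒ (1 − 1/5z)y_{n+1} = (1 + 4/5z)y_n
  R(z) = (1 + 4/5z)/(1 − 1/5z).

Solve |R(x)|<1 on ℝ⁻.
x=-0.68: |R|=0.4014
R=−1: 1+4/5x = −1+1/5x ⇒ -3/5x=2 ⇒ x=2/(-3/5)=-3.3333
Confirm numerically:
  x=-3.270: |R|=0.97703 <1
  x=-2.770: |R|=0.78250 <1
  x=-2.046: |R|=0.45189 <1
  x=-1.637: |R|=0.23324 <1
  x=-3.925: |R|=1.19888 >1
  x=-3.899: |R|=1.19070 >1
  x=-3.843: |R|=1.17291 >1
Interval (-3.3333, 0).

(-3.3333, 0).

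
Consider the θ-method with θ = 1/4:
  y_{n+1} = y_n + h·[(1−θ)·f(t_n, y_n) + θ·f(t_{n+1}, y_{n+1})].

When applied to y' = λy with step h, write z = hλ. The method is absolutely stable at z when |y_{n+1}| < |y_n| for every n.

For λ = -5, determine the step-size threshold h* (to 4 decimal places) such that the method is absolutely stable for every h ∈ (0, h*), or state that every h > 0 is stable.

On y'=λy, z=hλ:
  y_{n+1} = y_n + z·[3/4·y_n + 1/4·y_{n+1}] ⇒ (1 − 1/4z)y_{n+1} = (1 + 3/4z)y_n
  Hence R(z) = (1 + 3/4z)/(1 − 1/4z).

Solve |R(x)|<1 on ℝ⁻.
x=-0.86: |R|=0.2922
R=−1: 1+3/4x = −1+1/4x ⇒ -1/2x=2 ⇒ x=2/(-1/2)=-4.0000
Confirm numerically:
  x=-2.803: |R|=0.64810 <1
  x=-2.400: |R|=0.50000 <1
  x=-2.250: |R|=0.44000 <1
  x=-1.921: |R|=0.29775 <1
  x=-4.541: |R|=1.12668 >1
  x=-4.422: |R|=1.10021 >1
Interval (-4.0000, 0).

(-4.0000,0); λ=-5 ⇒ h* = (4)/5 = 0.8000.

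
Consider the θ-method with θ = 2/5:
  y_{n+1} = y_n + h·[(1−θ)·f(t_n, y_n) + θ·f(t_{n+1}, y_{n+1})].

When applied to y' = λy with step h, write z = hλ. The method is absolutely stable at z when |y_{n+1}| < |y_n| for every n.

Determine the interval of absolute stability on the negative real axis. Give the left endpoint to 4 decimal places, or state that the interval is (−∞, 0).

Test eqn y'=λy, z=hλ:
  y_{n+1} = y_n + z·[3/5·y_n + 2/5·y_{n+1}] ⇒ (1 − 2/5z)y_{n+1} = (1 + 3/5z)y_n
  so R(z) = (1 + 3/5z)/(1 − 2/5z).

Need |R(x)|<1, x<0.
x=-1.55: |R|=0.0432
R=−1: 1+3/5x = −1+2/5x ⇒ -1/5x=2 ⇒ x=2/(-1/5)=-10.0000
Confirm numerically:
  x=-9.395: |R|=0.97457 <1
  x=-4.468: |R|=0.60304 <1
  x=-4.367: |R|=0.58985 <1
  x=-10.358: |R|=1.01392 >1
  x=-10.116: |R|=1.00460 >1
Interval (-10.0000, 0).

z∈(-10.0000,0).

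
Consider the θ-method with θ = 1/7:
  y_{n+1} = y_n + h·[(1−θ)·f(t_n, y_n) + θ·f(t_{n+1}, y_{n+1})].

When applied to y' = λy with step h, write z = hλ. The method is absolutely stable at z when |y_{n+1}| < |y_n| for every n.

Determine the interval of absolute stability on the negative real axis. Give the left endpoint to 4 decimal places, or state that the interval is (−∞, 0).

On y'=λy, z=hλ:
  y_{n+1} = y_n + z·[6/7·y_n + 1/7·y_{n+1}] ⇒ (1 − 1/7z)y_{n+1} = (1 + 6/7z)y_n
  R(z) = (1 + 6/7z)/(1 − 1/7z).

Need |R(x)|<1, x<0.
x=-1.51: |R|=0.2421
R=−1: 1+6/7x = −1+1/7x ⇒ -5/7x=2 ⇒ x=2/(-5/7)=-2.8000
Confirm numerically:
  x=-2.446: |R|=0.81262 <1
  x=-1.518: |R|=0.24748 <1
  x=-1.309: |R|=0.10278 <1
  x=-3.111: |R|=1.15379 >1
  x=-2.994: |R|=1.09706 >1
  x=-2.982: |R|=1.09116 >1
Interval (-2.8000, 0).

z∈(-2.8000,0).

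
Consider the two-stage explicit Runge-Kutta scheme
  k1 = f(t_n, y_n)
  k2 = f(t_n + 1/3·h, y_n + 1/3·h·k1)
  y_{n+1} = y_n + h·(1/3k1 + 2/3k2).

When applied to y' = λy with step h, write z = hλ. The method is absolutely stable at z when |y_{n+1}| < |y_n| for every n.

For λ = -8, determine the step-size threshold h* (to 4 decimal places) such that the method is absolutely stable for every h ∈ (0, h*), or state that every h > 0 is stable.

Test eqn y'=λy, z=hλ:
  k1=λy_n ⇒ h·k1=z·y_n;  k2=λ(1+1/3z)y_n ⇒ h·k2=z(1+1/3z)y_n
  y_{n+1}/y_n = 1 + 1/3z + 2/3z(1+1/3z) = 1 + z + 2/9z²
  so R(z) = 1 + z + 2/9z².

Boundary: |R(x)|=1, x<0.
x=-0.41: |R|=0.6274
R=1: x+2/9x²=0 ⇒ x=−9/2=-4.5000; min R=1−1/(4·2/9)=-0.1250>−1
Confirm numerically:
  x=-3.939: |R|=0.50894 <1
  x=-3.459: |R|=0.19982 <1
  x=-3.284: |R|=0.11259 <1
  x=-1.943: |R|=0.10406 <1
  x=-5.062: |R|=1.63219 >1
  x=-4.521: |R|=1.02110 >1
So |R|<1 on (-4.5000, 0).

(-4.5000,0); λ=-8 ⇒ h* = (9/2)/8 = 0.5625.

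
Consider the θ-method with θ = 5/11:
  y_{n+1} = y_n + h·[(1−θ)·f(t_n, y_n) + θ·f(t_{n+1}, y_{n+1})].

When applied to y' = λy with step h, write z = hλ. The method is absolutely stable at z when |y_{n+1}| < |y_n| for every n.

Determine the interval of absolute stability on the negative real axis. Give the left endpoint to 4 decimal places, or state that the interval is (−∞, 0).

(-22.0000, 0).

On y'=λy, z=hλ:
  y_{n+1} = y_n + z·[6/11·y_n + 5/11·y_{n+1}] ⇒ (1 − 5/11z)y_{n+1} = (1 + 6/11z)y_n
  R(z) = (1 + 6/11z)/(1 − 5/11z).

Boundary: |R(x)|=1, x<0.
x=-1.01: |R|=0.3078
R=−1: 1+6/11x = −1+5/11x ⇒ -1/11x=2 ⇒ x=2/(-1/11)=-22.0000
Confirm numerically:
  x=-17.187: |R|=0.95035 <1
  x=-12.232: |R|=0.86463 <1
  x=-12.075: |R|=0.86095 <1
  x=-9.103: |R|=0.77180 <1
  x=-22.424: |R|=1.00344 >1
  x=-22.043: |R|=1.00035 >1
So |R|<1 on (-22.0000, 0).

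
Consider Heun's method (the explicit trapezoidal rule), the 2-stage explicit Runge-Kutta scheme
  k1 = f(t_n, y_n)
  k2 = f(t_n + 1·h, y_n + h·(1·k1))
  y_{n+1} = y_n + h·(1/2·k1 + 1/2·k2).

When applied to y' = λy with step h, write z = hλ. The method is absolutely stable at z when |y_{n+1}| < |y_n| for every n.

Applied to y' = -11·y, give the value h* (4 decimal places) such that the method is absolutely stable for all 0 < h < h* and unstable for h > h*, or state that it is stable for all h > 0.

Test eqn y'=λy, z=hλ:
  order 2, 2-stage ⇒ R(z)=1+z+z^2/2
  (e.g. R(-1.37)=0.56845, |R|=0.56845)

Need |R(x)|<1, x<0.
x=-1.37: |R|=0.5685
|R(-2.21)|=1.2320 |R(-1.55)|=0.6513 |R(-0.55)|=0.6013
Bisect:
  x_lo=-2.3500 |R|=1.4113  x_hi=-0.3686 |R|=0.6993
  mid=-1.35933 |R|=0.56456 →hi
  mid=-1.85469 |R|=0.86525 →hi
  mid=-2.10237 |R|=1.10761 →lo
  mid=-1.97853 |R|=0.97876 →hi
  mid=-2.04045 |R|=1.04127 →lo
  mid=-2.00949 |R|=1.00954 →lo
  mid=-1.99401 |R|=0.99403 →hi
  mid=-2.00175 |R|=1.00175 →lo
  mid=-1.99788 |R|=0.99788 →hi
  mid=-1.99981 |R|=0.99982 →hi
  ...
  [-2.00006,-1.99994] ⇒ x*=-2.0000
Interval (-2.0000, 0).

(-2.0000,0); λ=-11 ⇒ h* = 0.1818.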